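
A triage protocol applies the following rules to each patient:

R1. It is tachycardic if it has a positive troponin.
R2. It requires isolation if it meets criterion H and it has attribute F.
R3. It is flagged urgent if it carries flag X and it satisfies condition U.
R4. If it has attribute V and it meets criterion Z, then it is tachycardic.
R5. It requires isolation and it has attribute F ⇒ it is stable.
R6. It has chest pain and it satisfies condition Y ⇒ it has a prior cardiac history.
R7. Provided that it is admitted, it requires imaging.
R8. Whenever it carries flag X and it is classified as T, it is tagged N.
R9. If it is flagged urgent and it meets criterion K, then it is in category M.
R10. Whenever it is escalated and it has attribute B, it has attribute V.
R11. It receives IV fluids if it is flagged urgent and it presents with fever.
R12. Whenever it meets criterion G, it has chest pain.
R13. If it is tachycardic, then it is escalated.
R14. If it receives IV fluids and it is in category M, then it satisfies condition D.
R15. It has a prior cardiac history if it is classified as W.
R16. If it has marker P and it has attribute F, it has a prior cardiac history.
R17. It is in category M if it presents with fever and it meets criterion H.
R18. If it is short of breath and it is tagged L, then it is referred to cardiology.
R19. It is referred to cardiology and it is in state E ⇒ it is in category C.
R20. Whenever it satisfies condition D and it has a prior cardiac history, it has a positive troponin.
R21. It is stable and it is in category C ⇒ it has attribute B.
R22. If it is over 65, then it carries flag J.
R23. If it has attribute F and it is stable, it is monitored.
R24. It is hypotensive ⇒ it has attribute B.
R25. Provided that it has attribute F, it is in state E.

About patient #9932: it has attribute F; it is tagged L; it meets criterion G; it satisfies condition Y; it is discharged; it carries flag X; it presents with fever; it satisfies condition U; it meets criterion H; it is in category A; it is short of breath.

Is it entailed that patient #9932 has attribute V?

By R2 (it meets criterion H, it has attribute F): it requires isolation.
By R3 (it carries flag X, it satisfies condition U): it is flagged urgent.
By R5 (it requires isolation, it has attribute F): it is stable.
By R11 (it is flagged urgent, it presents with fever): it receives IV fluids.
By R12 (it meets criterion G): it has chest pain.
By R17 (it presents with fever, it meets criterion H): it is in category M.
By R18 (it is short of breath, it is tagged L): it is referred to cardiology.
By R25 (it has attribute F): it is in state E.
By R6 (it has chest pain, it satisfies condition Y): it has a prior cardiac history.
By R14 (it receives IV fluids, it is in category M): it satisfies condition D.
By R19 (it is referred to cardiology, it is in state E): it is in category C.
By R20 (it satisfies condition D, it has a prior cardiac history): it has a positive troponin.
By R21 (it is stable, it is in category C): it has attribute B.
By R1 (it has a positive troponin): it is tachycardic.
By R13 (it is tachycardic): it is escalated.
By R10 (it is escalated, it has attribute B): it has attribute V.

Yes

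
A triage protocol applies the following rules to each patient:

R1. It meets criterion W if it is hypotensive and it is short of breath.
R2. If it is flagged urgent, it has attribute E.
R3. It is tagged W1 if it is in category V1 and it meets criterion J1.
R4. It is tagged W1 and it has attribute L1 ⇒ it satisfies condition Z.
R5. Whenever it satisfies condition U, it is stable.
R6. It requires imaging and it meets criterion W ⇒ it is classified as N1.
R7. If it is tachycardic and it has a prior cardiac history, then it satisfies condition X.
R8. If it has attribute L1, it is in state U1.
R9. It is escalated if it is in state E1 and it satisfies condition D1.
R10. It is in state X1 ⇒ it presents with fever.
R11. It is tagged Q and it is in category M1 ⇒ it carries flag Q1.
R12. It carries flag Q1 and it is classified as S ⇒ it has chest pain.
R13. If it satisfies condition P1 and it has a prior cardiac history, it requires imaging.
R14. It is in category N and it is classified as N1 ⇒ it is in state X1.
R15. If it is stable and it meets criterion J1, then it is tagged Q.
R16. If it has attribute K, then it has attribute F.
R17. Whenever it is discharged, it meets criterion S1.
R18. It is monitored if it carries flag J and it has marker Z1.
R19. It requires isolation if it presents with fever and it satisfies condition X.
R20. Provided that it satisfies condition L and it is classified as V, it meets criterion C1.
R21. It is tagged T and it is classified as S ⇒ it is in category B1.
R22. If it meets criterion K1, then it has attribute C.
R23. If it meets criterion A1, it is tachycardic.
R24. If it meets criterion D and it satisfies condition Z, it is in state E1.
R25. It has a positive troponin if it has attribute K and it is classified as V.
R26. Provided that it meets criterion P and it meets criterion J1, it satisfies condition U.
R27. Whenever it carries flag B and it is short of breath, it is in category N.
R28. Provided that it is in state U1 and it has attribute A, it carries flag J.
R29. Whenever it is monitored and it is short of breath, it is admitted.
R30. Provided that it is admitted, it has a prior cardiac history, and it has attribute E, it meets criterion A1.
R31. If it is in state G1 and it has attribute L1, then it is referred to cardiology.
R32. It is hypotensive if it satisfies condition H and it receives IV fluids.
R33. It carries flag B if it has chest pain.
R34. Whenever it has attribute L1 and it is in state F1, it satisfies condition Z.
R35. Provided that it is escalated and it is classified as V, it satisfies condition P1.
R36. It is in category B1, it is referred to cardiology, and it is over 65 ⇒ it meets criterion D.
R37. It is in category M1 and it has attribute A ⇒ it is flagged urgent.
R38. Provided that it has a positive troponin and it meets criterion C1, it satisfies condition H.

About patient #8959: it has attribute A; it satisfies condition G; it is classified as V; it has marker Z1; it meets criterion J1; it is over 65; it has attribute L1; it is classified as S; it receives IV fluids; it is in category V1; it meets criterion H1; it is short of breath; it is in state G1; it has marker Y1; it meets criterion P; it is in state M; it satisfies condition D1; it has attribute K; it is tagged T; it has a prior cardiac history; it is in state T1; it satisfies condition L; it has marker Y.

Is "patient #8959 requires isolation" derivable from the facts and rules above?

Forward chaining from the given facts derives: is tagged W1, satisfies condition Z, is in state U1, has attribute F, meets criterion C1, is in category B1, has a positive troponin, satisfies condition U, carries flag J, is referred to cardiology, meets criterion D, satisfies condition H, is stable, is tagged Q, is monitored, is in state E1, is admitted, is hypotensive, meets criterion W, is escalated, satisfies condition P1, requires imaging, is classified as N1.
The only rule concluding "it requires isolation" is R19, which needs "it presents with fever"; that is never established.

No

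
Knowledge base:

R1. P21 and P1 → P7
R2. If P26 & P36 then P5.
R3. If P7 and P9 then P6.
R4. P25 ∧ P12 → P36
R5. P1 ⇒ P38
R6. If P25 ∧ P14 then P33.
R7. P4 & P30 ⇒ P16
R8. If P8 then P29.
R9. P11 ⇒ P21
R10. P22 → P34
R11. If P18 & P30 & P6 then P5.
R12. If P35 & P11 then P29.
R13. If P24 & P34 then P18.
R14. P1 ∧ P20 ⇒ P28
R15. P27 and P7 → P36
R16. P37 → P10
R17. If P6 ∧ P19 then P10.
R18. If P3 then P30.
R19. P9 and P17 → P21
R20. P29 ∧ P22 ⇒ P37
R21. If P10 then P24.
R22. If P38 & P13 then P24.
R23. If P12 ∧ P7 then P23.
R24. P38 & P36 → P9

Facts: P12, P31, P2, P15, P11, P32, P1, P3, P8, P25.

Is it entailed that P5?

Forward chaining from the given facts derives: P36, P38, P29, P21, P30, P9, P7, P6, P23.
Rules concluding P5: R2 needs P26; R11 needs P18 — none of these are established.

No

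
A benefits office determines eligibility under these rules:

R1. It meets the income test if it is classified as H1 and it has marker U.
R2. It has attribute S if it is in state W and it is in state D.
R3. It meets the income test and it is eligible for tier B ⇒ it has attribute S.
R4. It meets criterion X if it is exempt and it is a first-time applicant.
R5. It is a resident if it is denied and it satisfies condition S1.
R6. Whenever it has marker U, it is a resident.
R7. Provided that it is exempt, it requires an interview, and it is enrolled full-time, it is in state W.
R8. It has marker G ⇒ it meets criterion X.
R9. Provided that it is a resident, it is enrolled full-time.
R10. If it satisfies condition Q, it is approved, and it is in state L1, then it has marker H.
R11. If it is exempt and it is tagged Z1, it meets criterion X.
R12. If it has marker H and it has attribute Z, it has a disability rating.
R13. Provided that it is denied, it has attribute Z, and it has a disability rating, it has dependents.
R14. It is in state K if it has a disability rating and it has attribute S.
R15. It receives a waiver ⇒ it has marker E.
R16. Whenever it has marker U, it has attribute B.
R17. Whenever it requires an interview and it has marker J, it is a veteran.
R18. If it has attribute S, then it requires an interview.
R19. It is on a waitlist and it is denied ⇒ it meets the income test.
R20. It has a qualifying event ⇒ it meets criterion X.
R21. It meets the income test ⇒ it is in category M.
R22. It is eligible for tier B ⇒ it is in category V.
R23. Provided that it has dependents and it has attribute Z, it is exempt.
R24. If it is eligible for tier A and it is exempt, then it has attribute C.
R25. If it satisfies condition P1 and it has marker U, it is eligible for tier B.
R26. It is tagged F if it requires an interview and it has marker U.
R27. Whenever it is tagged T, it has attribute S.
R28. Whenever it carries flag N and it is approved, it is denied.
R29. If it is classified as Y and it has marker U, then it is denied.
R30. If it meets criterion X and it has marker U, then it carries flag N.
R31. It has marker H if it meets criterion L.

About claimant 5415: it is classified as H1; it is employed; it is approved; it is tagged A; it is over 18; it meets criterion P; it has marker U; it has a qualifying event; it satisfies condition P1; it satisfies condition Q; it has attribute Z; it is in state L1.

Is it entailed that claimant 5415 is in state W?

Yes

By R1 (it is classified as H1, it has marker U): it meets the income test.
By R6 (it has marker U): it is a resident.
By R9 (it is a resident): it is enrolled full-time.
By R10 (it satisfies condition Q, it is approved, it is in state L1): it has marker H.
By R12 (it has marker H, it has attribute Z): it has a disability rating.
By R20 (it has a qualifying event): it meets criterion X.
By R25 (it satisfies condition P1, it has marker U): it is eligible for tier B.
By R30 (it meets criterion X, it has marker U): it carries flag N.
By R3 (it meets the income test, it is eligible for tier B): it has attribute S.
By R18 (it has attribute S): it requires an interview.
By R28 (it carries flag N, it is approved): it is denied.
By R13 (it is denied, it has attribute Z, it has a disability rating): it has dependents.
By R23 (it has dependents, it has attribute Z): it is exempt.
By R7 (it is exempt, it requires an interview, it is enrolled full-time): it is in state W.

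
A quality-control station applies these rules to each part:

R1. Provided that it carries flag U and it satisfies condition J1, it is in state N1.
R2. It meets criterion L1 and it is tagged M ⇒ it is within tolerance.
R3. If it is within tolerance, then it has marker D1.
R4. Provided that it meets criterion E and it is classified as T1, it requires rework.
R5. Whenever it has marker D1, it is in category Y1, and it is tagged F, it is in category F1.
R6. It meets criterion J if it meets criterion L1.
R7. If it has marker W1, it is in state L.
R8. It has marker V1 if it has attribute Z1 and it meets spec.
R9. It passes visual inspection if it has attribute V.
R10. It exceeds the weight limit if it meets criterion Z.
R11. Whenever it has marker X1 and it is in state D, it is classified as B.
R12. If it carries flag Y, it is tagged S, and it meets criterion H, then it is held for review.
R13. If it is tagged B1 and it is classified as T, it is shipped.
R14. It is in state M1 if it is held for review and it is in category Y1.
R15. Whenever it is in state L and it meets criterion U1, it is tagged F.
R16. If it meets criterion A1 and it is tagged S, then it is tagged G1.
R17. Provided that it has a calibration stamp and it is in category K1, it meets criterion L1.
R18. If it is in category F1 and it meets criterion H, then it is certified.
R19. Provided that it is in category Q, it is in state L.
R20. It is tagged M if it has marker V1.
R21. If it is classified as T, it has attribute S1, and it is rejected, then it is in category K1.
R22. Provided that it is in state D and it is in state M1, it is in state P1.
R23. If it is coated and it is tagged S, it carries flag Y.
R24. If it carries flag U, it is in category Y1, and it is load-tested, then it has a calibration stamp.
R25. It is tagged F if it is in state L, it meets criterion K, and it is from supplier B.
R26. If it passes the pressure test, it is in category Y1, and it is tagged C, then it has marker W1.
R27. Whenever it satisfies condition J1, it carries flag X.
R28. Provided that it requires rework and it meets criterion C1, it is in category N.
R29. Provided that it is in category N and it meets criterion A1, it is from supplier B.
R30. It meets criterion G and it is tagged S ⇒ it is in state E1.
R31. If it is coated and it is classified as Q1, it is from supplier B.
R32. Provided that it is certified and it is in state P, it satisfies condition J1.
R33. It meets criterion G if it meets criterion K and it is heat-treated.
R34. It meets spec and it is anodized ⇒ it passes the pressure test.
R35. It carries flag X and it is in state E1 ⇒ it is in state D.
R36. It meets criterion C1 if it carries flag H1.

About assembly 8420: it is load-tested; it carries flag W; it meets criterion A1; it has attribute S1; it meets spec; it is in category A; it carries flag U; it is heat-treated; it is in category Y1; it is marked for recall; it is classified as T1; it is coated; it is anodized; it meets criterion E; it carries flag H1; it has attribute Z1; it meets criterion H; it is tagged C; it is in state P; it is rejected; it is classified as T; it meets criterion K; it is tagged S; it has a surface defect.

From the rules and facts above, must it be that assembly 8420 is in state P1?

By R4 (it meets criterion E, it is classified as T1): it requires rework.
By R8 (it has attribute Z1, it meets spec): it has marker V1.
By R20 (it has marker V1): it is tagged M.
By R21 (it is classified as T, it has attribute S1, it is rejected): it is in category K1.
By R23 (it is coated, it is tagged S): it carries flag Y.
By R24 (it carries flag U, it is in category Y1, it is load-tested): it has a calibration stamp.
By R33 (it meets criterion K, it is heat-treated): it meets criterion G.
By R34 (it meets spec, it is anodized): it passes the pressure test.
By R36 (it carries flag H1): it meets criterion C1.
By R12 (it carries flag Y, it is tagged S, it meets criterion H): it is held for review.
By R14 (it is held for review, it is in category Y1): it is in state M1.
By R17 (it has a calibration stamp, it is in category K1): it meets criterion L1.
By R26 (it passes the pressure test, it is in category Y1, it is tagged C): it has marker W1.
By R28 (it requires rework, it meets criterion C1): it is in category N.
By R29 (it is in category N, it meets criterion A1): it is from supplier B.
By R30 (it meets criterion G, it is tagged S): it is in state E1.
By R2 (it meets criterion L1, it is tagged M): it is within tolerance.
By R3 (it is within tolerance): it has marker D1.
By R7 (it has marker W1): it is in state L.
By R25 (it is in state L, it meets criterion K, it is from supplier B): it is tagged F.
By R5 (it has marker D1, it is in category Y1, it is tagged F): it is in category F1.
By R18 (it is in category F1, it meets criterion H): it is certified.
By R32 (it is certified, it is in state P): it satisfies condition J1.
By R27 (it satisfies condition J1): it carries flag X.
By R35 (it carries flag X, it is in state E1): it is in state D.
By R22 (it is in state D, it is in state M1): it is in state P1.

Yes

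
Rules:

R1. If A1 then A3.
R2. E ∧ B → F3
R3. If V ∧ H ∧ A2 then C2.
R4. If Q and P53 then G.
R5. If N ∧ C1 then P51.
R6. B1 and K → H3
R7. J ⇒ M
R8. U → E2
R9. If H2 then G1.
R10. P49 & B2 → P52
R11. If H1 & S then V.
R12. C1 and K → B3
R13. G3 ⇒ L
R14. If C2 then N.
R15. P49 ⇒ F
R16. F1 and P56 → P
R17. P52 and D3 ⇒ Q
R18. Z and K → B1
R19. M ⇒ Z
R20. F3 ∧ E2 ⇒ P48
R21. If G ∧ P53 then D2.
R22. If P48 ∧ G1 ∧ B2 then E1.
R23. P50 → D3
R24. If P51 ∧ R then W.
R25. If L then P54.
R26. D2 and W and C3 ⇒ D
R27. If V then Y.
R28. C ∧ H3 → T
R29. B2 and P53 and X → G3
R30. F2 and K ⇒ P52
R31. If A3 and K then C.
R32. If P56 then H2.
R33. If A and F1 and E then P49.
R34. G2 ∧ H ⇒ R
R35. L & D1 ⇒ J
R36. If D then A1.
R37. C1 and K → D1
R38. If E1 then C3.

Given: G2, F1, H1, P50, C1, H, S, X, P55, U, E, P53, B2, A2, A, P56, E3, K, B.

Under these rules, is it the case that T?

Yes

F3  (by R2: E, B)
E2  (by R8: U)
V  (by R11: H1, S)
P48  (by R20: F3, E2)
D3  (by R23: P50)
G3  (by R29: B2, P53, X)
H2  (by R32: P56)
P49  (by R33: A, F1, E)
R  (by R34: G2, H)
D1  (by R37: C1, K)
C2  (by R3: V, H, A2)
G1  (by R9: H2)
P52  (by R10: P49, B2)
L  (by R13: G3)
N  (by R14: C2)
Q  (by R17: P52, D3)
E1  (by R22: P48, G1, B2)
J  (by R35: L, D1)
C3  (by R38: E1)
G  (by R4: Q, P53)
P51  (by R5: N, C1)
M  (by R7: J)
Z  (by R19: M)
D2  (by R21: G, P53)
W  (by R24: P51, R)
D  (by R26: D2, W, C3)
A1  (by R36: D)
A3  (by R1: A1)
B1  (by R18: Z, K)
C  (by R31: A3, K)
H3  (by R6: B1, K)
T  (by R28: C, H3)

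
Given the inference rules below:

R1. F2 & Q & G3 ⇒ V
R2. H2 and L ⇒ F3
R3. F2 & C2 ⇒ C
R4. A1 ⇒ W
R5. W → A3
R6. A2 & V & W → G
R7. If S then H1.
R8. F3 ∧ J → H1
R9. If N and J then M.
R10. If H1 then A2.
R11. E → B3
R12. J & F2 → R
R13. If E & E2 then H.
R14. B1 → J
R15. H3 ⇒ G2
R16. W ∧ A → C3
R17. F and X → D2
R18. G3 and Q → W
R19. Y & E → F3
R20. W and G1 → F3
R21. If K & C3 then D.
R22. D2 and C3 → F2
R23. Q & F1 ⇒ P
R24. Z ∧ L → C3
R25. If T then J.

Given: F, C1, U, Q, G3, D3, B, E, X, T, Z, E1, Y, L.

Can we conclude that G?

Yes

D2  (by R17: F, X)
W  (by R18: G3, Q)
F3  (by R19: Y, E)
C3  (by R24: Z, L)
J  (by R25: T)
H1  (by R8: F3, J)
A2  (by R10: H1)
F2  (by R22: D2, C3)
V  (by R1: F2, Q, G3)
G  (by R6: A2, V, W)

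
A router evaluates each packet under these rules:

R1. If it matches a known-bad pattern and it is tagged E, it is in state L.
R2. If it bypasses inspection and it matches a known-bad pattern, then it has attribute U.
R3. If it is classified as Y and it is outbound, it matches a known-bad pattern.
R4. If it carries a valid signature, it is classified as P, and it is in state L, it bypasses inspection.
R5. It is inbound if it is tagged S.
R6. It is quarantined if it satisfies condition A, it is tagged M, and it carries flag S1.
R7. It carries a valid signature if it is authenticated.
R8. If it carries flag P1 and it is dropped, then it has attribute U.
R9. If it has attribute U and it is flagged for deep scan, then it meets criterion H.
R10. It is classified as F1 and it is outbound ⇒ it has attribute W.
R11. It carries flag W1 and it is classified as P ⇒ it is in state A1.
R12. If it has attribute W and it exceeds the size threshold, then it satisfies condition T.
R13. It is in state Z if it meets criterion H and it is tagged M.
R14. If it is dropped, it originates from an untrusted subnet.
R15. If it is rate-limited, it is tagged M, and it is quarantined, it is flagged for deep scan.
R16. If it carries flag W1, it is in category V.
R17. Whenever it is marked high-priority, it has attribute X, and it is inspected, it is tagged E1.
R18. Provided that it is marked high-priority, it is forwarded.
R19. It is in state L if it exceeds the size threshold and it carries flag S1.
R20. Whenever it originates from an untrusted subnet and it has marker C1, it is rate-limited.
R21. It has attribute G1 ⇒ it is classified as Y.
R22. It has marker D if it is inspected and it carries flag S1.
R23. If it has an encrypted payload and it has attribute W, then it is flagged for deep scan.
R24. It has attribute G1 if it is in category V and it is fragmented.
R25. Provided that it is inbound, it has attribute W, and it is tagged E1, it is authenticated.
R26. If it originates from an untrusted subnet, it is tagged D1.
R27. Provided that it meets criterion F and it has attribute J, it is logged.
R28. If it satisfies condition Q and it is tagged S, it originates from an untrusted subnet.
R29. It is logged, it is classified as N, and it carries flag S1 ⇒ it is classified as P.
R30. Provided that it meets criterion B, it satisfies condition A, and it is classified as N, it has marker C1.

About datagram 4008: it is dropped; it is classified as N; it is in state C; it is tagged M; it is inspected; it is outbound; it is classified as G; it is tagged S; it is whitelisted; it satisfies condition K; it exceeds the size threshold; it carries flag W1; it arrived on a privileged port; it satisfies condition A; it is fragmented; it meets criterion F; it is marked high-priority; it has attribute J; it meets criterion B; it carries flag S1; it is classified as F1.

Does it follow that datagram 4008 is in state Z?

No

Forward chaining from the given facts derives: is inbound, is quarantined, has attribute W, satisfies condition T, originates from an untrusted subnet, is in category V, is forwarded, is in state L, has marker D, has attribute G1, is tagged D1, is logged, is classified as P, has marker C1, is in state A1, is rate-limited, is classified as Y, matches a known-bad pattern, is flagged for deep scan.
The only rule concluding "it is in state Z" is R13, which needs "it meets criterion H"; that is never established.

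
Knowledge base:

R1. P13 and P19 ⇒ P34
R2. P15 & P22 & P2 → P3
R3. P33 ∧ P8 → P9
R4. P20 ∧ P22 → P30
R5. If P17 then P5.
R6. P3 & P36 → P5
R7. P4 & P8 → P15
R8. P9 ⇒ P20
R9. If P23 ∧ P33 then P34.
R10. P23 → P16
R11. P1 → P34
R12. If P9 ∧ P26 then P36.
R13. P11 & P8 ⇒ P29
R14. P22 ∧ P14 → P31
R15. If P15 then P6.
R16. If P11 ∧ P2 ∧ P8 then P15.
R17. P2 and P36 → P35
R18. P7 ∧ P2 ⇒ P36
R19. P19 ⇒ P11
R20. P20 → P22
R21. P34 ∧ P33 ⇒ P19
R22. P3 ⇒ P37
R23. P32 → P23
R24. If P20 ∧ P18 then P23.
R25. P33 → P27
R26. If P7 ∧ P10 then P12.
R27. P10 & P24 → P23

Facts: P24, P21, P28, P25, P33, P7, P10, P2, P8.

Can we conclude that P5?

P9  (by R3: P33, P8)
P20  (by R8: P9)
P36  (by R18: P7, P2)
P22  (by R20: P20)
P23  (by R27: P10, P24)
P34  (by R9: P23, P33)
P19  (by R21: P34, P33)
P11  (by R19: P19)
P15  (by R16: P11, P2, P8)
P3  (by R2: P15, P22, P2)
P5  (by R6: P3, P36)

Yes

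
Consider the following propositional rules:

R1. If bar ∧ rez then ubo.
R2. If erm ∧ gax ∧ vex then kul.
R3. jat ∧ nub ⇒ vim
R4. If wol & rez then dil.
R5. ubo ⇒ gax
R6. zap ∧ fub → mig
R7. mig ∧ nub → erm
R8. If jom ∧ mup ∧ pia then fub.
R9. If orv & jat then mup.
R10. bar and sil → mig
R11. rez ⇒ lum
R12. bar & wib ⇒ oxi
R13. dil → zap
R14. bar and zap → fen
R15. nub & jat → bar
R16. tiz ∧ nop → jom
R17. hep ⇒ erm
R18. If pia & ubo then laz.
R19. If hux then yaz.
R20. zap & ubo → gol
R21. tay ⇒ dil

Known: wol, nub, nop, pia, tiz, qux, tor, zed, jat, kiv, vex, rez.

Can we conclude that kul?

No

Forward chaining from the given facts derives: vim, dil, lum, zap, bar, jom, ubo, gax, fen, laz, gol.
The only rule concluding kul is R2, which needs erm; that is never established.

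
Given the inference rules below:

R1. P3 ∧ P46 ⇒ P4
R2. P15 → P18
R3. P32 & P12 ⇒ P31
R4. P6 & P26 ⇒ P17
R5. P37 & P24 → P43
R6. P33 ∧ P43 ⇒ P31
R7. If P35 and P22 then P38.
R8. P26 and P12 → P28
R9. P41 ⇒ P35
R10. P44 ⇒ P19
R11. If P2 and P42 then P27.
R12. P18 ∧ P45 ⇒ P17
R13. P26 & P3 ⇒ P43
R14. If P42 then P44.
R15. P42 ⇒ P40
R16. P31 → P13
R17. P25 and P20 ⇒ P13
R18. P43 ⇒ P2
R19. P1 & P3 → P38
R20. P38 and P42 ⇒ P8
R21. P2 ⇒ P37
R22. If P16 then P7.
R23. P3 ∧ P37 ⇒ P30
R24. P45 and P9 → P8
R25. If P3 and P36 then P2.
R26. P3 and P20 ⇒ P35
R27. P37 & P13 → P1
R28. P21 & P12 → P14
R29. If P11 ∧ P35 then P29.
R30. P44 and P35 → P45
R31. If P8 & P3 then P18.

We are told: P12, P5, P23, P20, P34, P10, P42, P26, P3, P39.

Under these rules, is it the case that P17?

No

Forward chaining from the given facts derives: P28, P43, P44, P40, P2, P37, P30, P35, P45, P19, P27.
Rules concluding P17: R4 needs P6; R12 needs P18 — none of these are established.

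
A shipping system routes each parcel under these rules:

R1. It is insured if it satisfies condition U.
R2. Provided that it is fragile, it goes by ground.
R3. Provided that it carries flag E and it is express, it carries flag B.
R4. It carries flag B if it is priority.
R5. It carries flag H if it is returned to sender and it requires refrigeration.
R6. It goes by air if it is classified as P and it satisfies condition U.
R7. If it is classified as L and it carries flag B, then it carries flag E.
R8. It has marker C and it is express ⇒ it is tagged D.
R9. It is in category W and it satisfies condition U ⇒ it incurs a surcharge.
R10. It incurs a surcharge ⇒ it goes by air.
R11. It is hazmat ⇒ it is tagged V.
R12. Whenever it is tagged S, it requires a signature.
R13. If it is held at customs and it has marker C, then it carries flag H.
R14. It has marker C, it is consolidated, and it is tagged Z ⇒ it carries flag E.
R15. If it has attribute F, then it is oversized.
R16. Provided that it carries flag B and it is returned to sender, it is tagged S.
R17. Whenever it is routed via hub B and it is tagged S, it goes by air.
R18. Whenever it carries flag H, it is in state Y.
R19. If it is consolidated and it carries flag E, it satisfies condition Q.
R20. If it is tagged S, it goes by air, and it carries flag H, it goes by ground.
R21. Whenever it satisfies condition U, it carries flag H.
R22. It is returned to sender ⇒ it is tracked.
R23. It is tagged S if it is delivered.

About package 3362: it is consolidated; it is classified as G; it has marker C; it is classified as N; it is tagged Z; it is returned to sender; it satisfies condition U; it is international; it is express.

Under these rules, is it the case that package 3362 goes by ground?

Forward chaining from the given facts derives: is insured, is tagged D, carries flag E, satisfies condition Q, carries flag H, is tracked, carries flag B, is tagged S, is in state Y, requires a signature.
Rules concluding "it goes by ground": R2 needs "it is fragile"; R20 needs "it goes by air" — none of these are established.

No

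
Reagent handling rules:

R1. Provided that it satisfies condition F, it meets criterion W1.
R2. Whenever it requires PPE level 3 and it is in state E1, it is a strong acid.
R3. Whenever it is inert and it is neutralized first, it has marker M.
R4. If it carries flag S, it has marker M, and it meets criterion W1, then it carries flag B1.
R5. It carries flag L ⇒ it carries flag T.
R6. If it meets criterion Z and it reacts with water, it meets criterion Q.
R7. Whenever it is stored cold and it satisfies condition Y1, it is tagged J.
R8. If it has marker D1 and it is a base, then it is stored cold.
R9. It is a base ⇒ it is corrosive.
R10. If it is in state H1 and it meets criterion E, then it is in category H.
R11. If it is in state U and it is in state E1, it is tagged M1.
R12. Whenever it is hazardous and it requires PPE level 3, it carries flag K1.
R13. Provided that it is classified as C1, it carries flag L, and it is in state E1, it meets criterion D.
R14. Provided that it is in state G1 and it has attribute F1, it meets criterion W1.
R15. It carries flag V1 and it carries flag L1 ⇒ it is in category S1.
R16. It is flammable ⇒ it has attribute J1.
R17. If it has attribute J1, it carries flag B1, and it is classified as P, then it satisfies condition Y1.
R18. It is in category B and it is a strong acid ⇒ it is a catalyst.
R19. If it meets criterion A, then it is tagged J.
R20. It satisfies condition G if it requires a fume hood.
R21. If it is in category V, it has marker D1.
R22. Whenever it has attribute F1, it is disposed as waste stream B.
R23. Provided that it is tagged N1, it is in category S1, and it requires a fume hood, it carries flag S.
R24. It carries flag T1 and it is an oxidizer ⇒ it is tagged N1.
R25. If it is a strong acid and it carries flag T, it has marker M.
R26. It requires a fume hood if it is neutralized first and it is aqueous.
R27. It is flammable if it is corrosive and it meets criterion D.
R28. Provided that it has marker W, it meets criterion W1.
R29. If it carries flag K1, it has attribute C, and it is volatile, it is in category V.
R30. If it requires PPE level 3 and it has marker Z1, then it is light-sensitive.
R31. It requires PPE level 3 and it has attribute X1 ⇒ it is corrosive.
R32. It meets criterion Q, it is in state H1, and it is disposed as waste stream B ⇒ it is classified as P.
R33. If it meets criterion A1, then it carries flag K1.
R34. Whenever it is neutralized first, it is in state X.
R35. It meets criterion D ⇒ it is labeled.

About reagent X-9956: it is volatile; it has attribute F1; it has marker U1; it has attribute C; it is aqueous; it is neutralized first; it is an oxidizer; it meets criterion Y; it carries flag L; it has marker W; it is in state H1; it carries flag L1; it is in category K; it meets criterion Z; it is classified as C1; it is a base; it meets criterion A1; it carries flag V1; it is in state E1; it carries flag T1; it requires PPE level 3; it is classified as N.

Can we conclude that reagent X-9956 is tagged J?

Forward chaining from the given facts derives: is a strong acid, carries flag T, is corrosive, meets criterion D, is in category S1, is disposed as waste stream B, is tagged N1, has marker M, requires a fume hood, is flammable, meets criterion W1, carries flag K1, is in state X, is labeled, has attribute J1, satisfies condition G, carries flag S, is in category V, carries flag B1, has marker D1, is stored cold.
Rules concluding "it is tagged J": R7 needs "it satisfies condition Y1"; R19 needs "it meets criterion A" — none of these are established.

No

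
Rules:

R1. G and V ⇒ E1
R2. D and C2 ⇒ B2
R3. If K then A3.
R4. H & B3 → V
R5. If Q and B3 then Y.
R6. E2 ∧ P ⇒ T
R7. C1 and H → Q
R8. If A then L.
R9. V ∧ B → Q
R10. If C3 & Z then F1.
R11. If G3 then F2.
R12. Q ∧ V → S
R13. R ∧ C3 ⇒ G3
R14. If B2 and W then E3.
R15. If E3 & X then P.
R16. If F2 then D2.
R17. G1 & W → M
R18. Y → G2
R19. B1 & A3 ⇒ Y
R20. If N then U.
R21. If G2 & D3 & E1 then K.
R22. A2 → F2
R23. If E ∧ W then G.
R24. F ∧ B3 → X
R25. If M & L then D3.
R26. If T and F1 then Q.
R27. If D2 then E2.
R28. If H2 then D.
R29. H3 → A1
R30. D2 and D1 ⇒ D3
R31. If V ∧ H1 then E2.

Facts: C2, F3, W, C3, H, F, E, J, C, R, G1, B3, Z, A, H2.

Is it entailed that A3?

V  (by R4: H, B3)
L  (by R8: A)
F1  (by R10: C3, Z)
G3  (by R13: R, C3)
M  (by R17: G1, W)
G  (by R23: E, W)
X  (by R24: F, B3)
D3  (by R25: M, L)
D  (by R28: H2)
E1  (by R1: G, V)
B2  (by R2: D, C2)
F2  (by R11: G3)
E3  (by R14: B2, W)
P  (by R15: E3, X)
D2  (by R16: F2)
E2  (by R27: D2)
T  (by R6: E2, P)
Q  (by R26: T, F1)
Y  (by R5: Q, B3)
G2  (by R18: Y)
K  (by R21: G2, D3, E1)
A3  (by R3: K)

Yes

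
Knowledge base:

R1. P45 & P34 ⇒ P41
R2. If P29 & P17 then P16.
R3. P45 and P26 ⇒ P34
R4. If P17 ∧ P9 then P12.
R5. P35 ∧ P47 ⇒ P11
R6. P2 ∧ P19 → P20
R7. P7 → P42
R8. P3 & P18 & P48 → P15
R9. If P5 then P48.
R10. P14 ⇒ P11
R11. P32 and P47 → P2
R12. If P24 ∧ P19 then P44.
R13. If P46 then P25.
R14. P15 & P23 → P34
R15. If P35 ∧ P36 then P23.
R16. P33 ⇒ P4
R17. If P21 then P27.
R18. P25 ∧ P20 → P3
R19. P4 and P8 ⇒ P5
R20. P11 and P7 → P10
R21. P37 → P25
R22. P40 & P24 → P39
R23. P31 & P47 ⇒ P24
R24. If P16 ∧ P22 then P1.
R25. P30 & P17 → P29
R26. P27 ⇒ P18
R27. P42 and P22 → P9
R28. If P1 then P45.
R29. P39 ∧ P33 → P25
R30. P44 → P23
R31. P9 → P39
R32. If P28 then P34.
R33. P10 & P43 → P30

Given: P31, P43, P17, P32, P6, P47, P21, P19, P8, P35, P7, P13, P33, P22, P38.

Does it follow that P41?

Yes

P11  (by R5: P35, P47)
P42  (by R7: P7)
P2  (by R11: P32, P47)
P4  (by R16: P33)
P27  (by R17: P21)
P5  (by R19: P4, P8)
P10  (by R20: P11, P7)
P24  (by R23: P31, P47)
P18  (by R26: P27)
P9  (by R27: P42, P22)
P39  (by R31: P9)
P30  (by R33: P10, P43)
P20  (by R6: P2, P19)
P48  (by R9: P5)
P44  (by R12: P24, P19)
P29  (by R25: P30, P17)
P25  (by R29: P39, P33)
P23  (by R30: P44)
P16  (by R2: P29, P17)
P3  (by R18: P25, P20)
P1  (by R24: P16, P22)
P45  (by R28: P1)
P15  (by R8: P3, P18, P48)
P34  (by R14: P15, P23)
P41  (by R1: P45, P34)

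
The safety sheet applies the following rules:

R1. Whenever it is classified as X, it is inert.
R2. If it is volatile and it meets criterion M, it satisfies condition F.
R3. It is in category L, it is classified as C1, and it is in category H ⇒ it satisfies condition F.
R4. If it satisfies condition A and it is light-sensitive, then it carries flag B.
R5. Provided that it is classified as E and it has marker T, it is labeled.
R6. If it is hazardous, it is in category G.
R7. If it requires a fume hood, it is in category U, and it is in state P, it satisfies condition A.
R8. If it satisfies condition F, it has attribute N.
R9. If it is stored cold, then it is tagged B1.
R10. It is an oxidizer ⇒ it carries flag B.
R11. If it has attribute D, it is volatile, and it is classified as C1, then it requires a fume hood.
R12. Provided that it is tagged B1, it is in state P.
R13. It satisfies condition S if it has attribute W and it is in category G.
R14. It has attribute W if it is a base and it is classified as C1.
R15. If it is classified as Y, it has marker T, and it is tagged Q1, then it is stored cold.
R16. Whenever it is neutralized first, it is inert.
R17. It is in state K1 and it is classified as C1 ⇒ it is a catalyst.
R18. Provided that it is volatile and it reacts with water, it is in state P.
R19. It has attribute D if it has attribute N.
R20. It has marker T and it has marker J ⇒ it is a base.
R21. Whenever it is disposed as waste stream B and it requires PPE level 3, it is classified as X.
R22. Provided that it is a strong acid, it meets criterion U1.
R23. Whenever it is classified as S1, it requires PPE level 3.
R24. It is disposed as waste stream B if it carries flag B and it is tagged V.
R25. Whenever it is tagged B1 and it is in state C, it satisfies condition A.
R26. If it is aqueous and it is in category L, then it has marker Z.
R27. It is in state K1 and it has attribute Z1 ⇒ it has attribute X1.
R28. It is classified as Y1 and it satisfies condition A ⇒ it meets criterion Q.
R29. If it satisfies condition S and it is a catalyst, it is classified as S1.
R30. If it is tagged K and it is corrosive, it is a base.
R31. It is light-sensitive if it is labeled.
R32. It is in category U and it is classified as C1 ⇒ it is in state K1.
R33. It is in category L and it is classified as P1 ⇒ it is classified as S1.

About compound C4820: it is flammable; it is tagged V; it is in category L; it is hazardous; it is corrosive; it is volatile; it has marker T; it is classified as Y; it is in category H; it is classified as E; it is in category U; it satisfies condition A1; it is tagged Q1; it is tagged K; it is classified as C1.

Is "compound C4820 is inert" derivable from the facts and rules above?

Yes

By R3 (it is in category L, it is classified as C1, it is in category H): it satisfies condition F.
By R5 (it is classified as E, it has marker T): it is labeled.
By R6 (it is hazardous): it is in category G.
By R8 (it satisfies condition F): it has attribute N.
By R15 (it is classified as Y, it has marker T, it is tagged Q1): it is stored cold.
By R19 (it has attribute N): it has attribute D.
By R30 (it is tagged K, it is corrosive): it is a base.
By R31 (it is labeled): it is light-sensitive.
By R32 (it is in category U, it is classified as C1): it is in state K1.
By R9 (it is stored cold): it is tagged B1.
By R11 (it has attribute D, it is volatile, it is classified as C1): it requires a fume hood.
By R12 (it is tagged B1): it is in state P.
By R14 (it is a base, it is classified as C1): it has attribute W.
By R17 (it is in state K1, it is classified as C1): it is a catalyst.
By R7 (it requires a fume hood, it is in category U, it is in state P): it satisfies condition A.
By R13 (it has attribute W, it is in category G): it satisfies condition S.
By R29 (it satisfies condition S, it is a catalyst): it is classified as S1.
By R4 (it satisfies condition A, it is light-sensitive): it carries flag B.
By R23 (it is classified as S1): it requires PPE level 3.
By R24 (it carries flag B, it is tagged V): it is disposed as waste stream B.
By R21 (it is disposed as waste stream B, it requires PPE level 3): it is classified as X.
By R1 (it is classified as X): it is inert.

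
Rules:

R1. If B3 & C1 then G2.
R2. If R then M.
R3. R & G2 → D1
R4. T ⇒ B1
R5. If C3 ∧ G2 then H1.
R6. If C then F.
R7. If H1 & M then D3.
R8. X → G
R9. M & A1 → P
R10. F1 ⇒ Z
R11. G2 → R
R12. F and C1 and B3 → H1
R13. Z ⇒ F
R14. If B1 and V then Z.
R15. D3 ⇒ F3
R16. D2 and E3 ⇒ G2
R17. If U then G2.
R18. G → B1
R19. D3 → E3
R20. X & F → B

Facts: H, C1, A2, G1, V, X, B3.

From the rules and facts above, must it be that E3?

Yes

G2  (by R1: B3, C1)
G  (by R8: X)
R  (by R11: G2)
B1  (by R18: G)
M  (by R2: R)
Z  (by R14: B1, V)
F  (by R13: Z)
H1  (by R12: F, C1, B3)
D3  (by R7: H1, M)
E3  (by R19: D3)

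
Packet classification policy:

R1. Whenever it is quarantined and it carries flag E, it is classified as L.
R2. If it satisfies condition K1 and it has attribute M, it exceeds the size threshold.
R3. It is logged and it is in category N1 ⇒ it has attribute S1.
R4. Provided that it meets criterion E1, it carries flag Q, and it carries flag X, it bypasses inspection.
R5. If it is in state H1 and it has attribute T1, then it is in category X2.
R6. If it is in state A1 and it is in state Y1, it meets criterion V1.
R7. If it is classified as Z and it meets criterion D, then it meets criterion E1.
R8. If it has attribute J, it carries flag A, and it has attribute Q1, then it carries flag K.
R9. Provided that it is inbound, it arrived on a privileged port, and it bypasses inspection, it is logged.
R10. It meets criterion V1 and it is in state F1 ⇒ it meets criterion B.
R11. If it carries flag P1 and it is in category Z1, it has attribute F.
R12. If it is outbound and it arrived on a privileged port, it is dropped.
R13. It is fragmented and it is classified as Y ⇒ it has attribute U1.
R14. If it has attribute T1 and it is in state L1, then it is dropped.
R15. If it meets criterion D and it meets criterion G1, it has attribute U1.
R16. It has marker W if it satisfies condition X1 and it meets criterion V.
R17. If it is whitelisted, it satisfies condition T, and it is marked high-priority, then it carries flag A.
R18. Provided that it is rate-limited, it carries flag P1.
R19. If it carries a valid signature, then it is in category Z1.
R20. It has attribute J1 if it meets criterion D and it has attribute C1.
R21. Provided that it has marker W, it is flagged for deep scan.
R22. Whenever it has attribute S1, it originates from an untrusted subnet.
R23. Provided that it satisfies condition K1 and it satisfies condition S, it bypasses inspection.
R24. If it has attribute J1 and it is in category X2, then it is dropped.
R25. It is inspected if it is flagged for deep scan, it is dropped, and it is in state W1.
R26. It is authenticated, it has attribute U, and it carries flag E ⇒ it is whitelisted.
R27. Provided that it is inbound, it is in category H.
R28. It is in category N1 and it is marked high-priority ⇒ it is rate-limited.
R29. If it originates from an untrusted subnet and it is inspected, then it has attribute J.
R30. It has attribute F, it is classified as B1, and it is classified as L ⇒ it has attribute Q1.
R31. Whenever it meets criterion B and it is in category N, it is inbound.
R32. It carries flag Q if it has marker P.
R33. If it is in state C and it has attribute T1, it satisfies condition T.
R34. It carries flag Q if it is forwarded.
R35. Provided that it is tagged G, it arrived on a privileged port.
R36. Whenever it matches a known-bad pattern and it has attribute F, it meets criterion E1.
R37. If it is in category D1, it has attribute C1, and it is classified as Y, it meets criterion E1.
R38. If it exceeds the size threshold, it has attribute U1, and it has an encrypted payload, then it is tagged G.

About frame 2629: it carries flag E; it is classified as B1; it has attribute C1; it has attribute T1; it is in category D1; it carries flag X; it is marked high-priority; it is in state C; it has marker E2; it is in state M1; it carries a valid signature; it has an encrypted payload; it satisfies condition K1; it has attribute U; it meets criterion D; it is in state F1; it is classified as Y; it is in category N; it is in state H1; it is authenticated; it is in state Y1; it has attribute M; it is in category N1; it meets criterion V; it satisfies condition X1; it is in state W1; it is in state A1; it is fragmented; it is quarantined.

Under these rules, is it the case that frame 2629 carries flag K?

No

Forward chaining from the given facts derives: is classified as L, exceeds the size threshold, is in category X2, meets criterion V1, meets criterion B, has attribute U1, has marker W, is in category Z1, has attribute J1, is flagged for deep scan, is dropped, is inspected, is whitelisted, is rate-limited, is inbound, satisfies condition T, meets criterion E1, is tagged G, carries flag A, carries flag P1, is in category H, arrived on a privileged port, has attribute F, has attribute Q1.
The only rule concluding "it carries flag K" is R8, which needs "it has attribute J"; that is never established.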